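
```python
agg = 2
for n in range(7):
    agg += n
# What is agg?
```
Trace:
  agg=2
  agg=2, n=0
  agg=3, n=1
  agg=5, n=2
  agg=8, n=3
  agg=12, n=4
  agg=17, n=5
  agg=23, n=6

Final answer: 23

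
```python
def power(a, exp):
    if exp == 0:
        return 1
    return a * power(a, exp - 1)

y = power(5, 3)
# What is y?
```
Call trace:
power(a=5, exp=3)
  power(a=5, exp=2)
    power(a=5, exp=1)
      power(a=5, exp=0)
      -> return 1
    -> return 5
  -> return 25
-> return 125

Final answer: 125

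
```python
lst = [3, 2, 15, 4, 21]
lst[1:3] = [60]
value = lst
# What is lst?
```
Trace:
  lst=[3, 2, 15, 4, 21]
  lst=[3, 60, 4, 21]
  lst=[3, 60, 4, 21], value=[3, 60, 4, 21]

Final answer: [3, 60, 4, 21]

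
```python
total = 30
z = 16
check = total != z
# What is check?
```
Trace:
  total=30
  total=30, z=16
  total=30, z=16, check=True

Final answer: True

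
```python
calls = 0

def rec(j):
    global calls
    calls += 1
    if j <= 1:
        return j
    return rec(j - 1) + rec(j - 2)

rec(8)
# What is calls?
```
Call trace (a repeated sub-call is expanded the first time; later identical calls just restate its return value):
rec(j=8)
  rec(j=7)
    rec(j=6)
      rec(j=5)
        rec(j=4)
          rec(j=3)
            rec(j=2)
              rec(j=1)
              -> return 1
              rec(j=0)
              -> return 0
            -> return 1
            rec(j=1)
            -> return 1
          -> return 2
          rec(j=2) -> return 1  (same call as traced above)
        -> return 3
        rec(j=3) -> return 2  (same call as traced above)
      -> return 5
      rec(j=4) -> return 3  (same call as traced above)
    -> return 8
    rec(j=5) -> return 5  (same call as traced above)
  -> return 13
  rec(j=6) -> return 8  (same call as traced above)
-> return 21

calls is incremented once per call, so count the calls in each subtree. Let C(j) = number of calls made by rec(j).
C(0) = C(1) = 1 (base case, no recursion); C(j) = 1 + C(j - 1) + C(j - 2) otherwise.
C(2) = 1 + C(1) + C(0) = 1 + 1 + 1 = 3
C(3) = 1 + C(2) + C(1) = 1 + 3 + 1 = 5
C(4) = 1 + C(3) + C(2) = 1 + 5 + 3 = 9
C(5) = 1 + C(4) + C(3) = 1 + 9 + 5 = 15
C(6) = 1 + C(5) + C(4) = 1 + 15 + 9 = 25
C(7) = 1 + C(6) + C(5) = 1 + 25 + 15 = 41
C(8) = 1 + C(7) + C(6) = 1 + 41 + 25 = 67
calls = C(8) = 67

Final answer: 67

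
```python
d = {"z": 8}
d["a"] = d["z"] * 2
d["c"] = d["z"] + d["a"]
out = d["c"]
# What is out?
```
Trace:
  d={'z': 8}
  d={'z': 8, 'a': 16}
  d={'z': 8, 'a': 16, 'c': 24}
  d={'z': 8, 'a': 16, 'c': 24}, out=24

Final answer: 24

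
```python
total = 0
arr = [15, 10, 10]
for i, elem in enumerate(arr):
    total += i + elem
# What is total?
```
Trace:
  total=0
  total=15, i=0, elem=15
  total=26, i=1, elem=10
  total=38, i=2, elem=10

Final answer: 38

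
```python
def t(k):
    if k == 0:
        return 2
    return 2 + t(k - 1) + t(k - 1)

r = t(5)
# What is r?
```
Call trace (a repeated sub-call is expanded the first time; later identical calls just restate its return value):
t(k=5)
  t(k=4)
    t(k=3)
      t(k=2)
        t(k=1)
          t(k=0)
          -> return 2
          t(k=0)
          -> return 2
        -> return 6
        t(k=1) -> return 6  (same call as traced above)
      -> return 14
      t(k=2) -> return 14  (same call as traced above)
    -> return 30
    t(k=3) -> return 30  (same call as traced above)
  -> return 62
  t(k=4) -> return 62  (same call as traced above)
-> return 126

Final answer: 126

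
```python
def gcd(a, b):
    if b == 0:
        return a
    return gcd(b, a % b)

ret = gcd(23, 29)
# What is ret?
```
Call trace:
gcd(a=23, b=29)
  gcd(a=29, b=23)
    gcd(a=23, b=6)
      gcd(a=6, b=5)
        gcd(a=5, b=1)
          gcd(a=1, b=0)
          -> return 1
        -> return 1
      -> return 1
    -> return 1
  -> return 1
-> return 1

Final answer: 1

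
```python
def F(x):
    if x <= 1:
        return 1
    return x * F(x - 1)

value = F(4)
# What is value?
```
Call trace:
F(x=4)
  F(x=3)
    F(x=2)
      F(x=1)
      -> return 1
    -> return 2
  -> return 6
-> return 24

Final answer: 24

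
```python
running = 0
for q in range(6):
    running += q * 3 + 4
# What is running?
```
Trace:
  running=0
  running=4, q=0
  running=11, q=1
  running=21, q=2
  running=34, q=3
  running=50, q=4
  running=69, q=5

Final answer: 69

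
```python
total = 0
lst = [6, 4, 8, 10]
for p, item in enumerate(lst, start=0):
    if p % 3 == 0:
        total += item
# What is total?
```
Trace:
  total=0
  total=6, p=0, item=6
  total=6, p=1, item=4
  total=6, p=2, item=8
  total=16, p=3, item=10

Final answer: 16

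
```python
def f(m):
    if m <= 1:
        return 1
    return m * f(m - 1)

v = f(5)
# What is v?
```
Call trace:
f(m=5)
  f(m=4)
    f(m=3)
      f(m=2)
        f(m=1)
        -> return 1
      -> return 2
    -> return 6
  -> return 24
-> return 120

Final answer: 120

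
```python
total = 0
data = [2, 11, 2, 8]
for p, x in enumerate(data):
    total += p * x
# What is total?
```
Trace:
  total=0
  total=0, p=0, x=2
  total=11, p=1, x=11
  total=15, p=2, x=2
  total=39, p=3, x=8

Final answer: 39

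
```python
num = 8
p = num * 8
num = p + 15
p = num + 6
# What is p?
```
Trace:
  num=8
  num=8, p=64
  num=79, p=64
  num=79, p=85

Final answer: 85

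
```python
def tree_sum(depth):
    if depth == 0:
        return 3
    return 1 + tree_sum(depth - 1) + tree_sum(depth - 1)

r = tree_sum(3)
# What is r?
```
Call trace (a repeated sub-call is expanded the first time; later identical calls just restate its return value):
tree_sum(depth=3)
  tree_sum(depth=2)
    tree_sum(depth=1)
      tree_sum(depth=0)
      -> return 3
      tree_sum(depth=0)
      -> return 3
    -> return 7
    tree_sum(depth=1) -> return 7  (same call as traced above)
  -> return 15
  tree_sum(depth=2) -> return 15  (same call as traced above)
-> return 31

Final answer: 31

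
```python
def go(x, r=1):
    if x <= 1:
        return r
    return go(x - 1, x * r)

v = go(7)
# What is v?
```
Call trace:
go(x=7, r=1)
  go(x=6, r=7)
    go(x=5, r=42)
      go(x=4, r=210)
        go(x=3, r=840)
          go(x=2, r=2520)
            go(x=1, r=5040)
            -> return 5040
          -> return 5040
        -> return 5040
      -> return 5040
    -> return 5040
  -> return 5040
-> return 5040

Final answer: 5040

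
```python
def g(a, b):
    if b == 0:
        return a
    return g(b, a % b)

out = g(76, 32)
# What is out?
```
Call trace:
g(a=76, b=32)
  g(a=32, b=12)
    g(a=12, b=8)
      g(a=8, b=4)
        g(a=4, b=0)
        -> return 4
      -> return 4
    -> return 4
  -> return 4
-> return 4

Final answer: 4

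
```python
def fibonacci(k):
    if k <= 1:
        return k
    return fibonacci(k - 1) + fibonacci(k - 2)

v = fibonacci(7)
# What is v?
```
Call trace (a repeated sub-call is expanded the first time; later identical calls just restate its return value):
fibonacci(k=7)
  fibonacci(k=6)
    fibonacci(k=5)
      fibonacci(k=4)
        fibonacci(k=3)
          fibonacci(k=2)
            fibonacci(k=1)
            -> return 1
            fibonacci(k=0)
            -> return 0
          -> return 1
          fibonacci(k=1)
          -> return 1
        -> return 2
        fibonacci(k=2) -> return 1  (same call as traced above)
      -> return 3
      fibonacci(k=3) -> return 2  (same call as traced above)
    -> return 5
    fibonacci(k=4) -> return 3  (same call as traced above)
  -> return 8
  fibonacci(k=5) -> return 5  (same call as traced above)
-> return 13

Final answer: 13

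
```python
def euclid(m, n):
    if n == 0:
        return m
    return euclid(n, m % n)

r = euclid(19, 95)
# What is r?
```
Call trace:
euclid(m=19, n=95)
  euclid(m=95, n=19)
    euclid(m=19, n=0)
    -> return 19
  -> return 19
-> return 19

Final answer: 19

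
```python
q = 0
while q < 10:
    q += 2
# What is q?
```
Trace:
  q=0
  q=2
  q=4
  q=6
  q=8
  q=10

Final answer: 10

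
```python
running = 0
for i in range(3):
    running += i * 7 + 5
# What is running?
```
Trace:
  running=0
  running=5, i=0
  running=17, i=1
  running=36, i=2

Final answer: 36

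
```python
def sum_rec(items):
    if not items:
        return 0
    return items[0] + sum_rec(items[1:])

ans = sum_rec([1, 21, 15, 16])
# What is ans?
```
Call trace:
sum_rec(items=[1, 21, 15, 16])
  sum_rec(items=[21, 15, 16])
    sum_rec(items=[15, 16])
      sum_rec(items=[16])
        sum_rec(items=[])
        -> return 0
      -> return 16
    -> return 31
  -> return 52
-> return 53

Final answer: 53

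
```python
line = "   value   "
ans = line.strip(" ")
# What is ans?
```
Trace:
  line='   value   '
  line='   value   ', ans='value'

Final answer: 'value'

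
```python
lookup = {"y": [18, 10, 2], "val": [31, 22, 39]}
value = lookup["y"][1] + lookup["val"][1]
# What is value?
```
Trace:
  lookup={'y': [18, 10, 2], 'val': [31, 22, 39]}
  lookup={'y': [18, 10, 2], 'val': [31, 22, 39]}, value=32

Final answer: 32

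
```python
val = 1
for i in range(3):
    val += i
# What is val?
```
Trace:
  val=1
  val=1, i=0
  val=2, i=1
  val=4, i=2

Final answer: 4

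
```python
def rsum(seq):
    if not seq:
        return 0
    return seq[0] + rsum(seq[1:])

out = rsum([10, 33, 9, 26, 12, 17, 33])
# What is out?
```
Call trace:
rsum(seq=[10, 33, 9, 26, 12, 17, 33])
  rsum(seq=[33, 9, 26, 12, 17, 33])
    rsum(seq=[9, 26, 12, 17, 33])
      rsum(seq=[26, 12, 17, 33])
        rsum(seq=[12, 17, 33])
          rsum(seq=[17, 33])
            rsum(seq=[33])
              rsum(seq=[])
              -> return 0
            -> return 33
          -> return 50
        -> return 62
      -> return 88
    -> return 97
  -> return 130
-> return 140

Final answer: 140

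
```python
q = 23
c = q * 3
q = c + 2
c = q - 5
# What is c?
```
Trace:
  q=23
  q=23, c=69
  q=71, c=69
  q=71, c=66

Final answer: 66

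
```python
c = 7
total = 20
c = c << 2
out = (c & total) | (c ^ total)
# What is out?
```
Trace:
  c=7
  c=7, total=20
  c=28, total=20
  c=28, total=20, out=28

Final answer: 28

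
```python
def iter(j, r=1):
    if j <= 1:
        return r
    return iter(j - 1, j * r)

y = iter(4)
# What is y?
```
Call trace:
iter(j=4, r=1)
  iter(j=3, r=4)
    iter(j=2, r=12)
      iter(j=1, r=24)
      -> return 24
    -> return 24
  -> return 24
-> return 24

Final answer: 24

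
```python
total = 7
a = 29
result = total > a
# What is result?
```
Trace:
  total=7
  total=7, a=29
  total=7, a=29, result=False

Final answer: False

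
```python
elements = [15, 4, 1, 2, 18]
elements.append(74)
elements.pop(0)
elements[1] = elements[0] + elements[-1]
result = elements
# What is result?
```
Trace:
  elements=[15, 4, 1, 2, 18]
  elements=[15, 4, 1, 2, 18, 74]
  elements=[4, 1, 2, 18, 74]
  elements=[4, 78, 2, 18, 74]
  elements=[4, 78, 2, 18, 74], result=[4, 78, 2, 18, 74]

Final answer: [4, 78, 2, 18, 74]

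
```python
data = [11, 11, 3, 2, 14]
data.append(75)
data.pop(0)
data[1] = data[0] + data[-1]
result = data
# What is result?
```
Trace:
  data=[11, 11, 3, 2, 14]
  data=[11, 11, 3, 2, 14, 75]
  data=[11, 3, 2, 14, 75]
  data=[11, 86, 2, 14, 75]
  data=[11, 86, 2, 14, 75], result=[11, 86, 2, 14, 75]

Final answer: [11, 86, 2, 14, 75]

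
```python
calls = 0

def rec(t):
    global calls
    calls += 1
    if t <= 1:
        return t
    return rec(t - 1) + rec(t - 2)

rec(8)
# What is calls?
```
Call trace (a repeated sub-call is expanded the first time; later identical calls just restate its return value):
rec(t=8)
  rec(t=7)
    rec(t=6)
      rec(t=5)
        rec(t=4)
          rec(t=3)
            rec(t=2)
              rec(t=1)
              -> return 1
              rec(t=0)
              -> return 0
            -> return 1
            rec(t=1)
            -> return 1
          -> return 2
          rec(t=2) -> return 1  (same call as traced above)
        -> return 3
        rec(t=3) -> return 2  (same call as traced above)
      -> return 5
      rec(t=4) -> return 3  (same call as traced above)
    -> return 8
    rec(t=5) -> return 5  (same call as traced above)
  -> return 13
  rec(t=6) -> return 8  (same call as traced above)
-> return 21

calls is incremented once per call, so count the calls in each subtree. Let C(t) = number of calls made by rec(t).
C(0) = C(1) = 1 (base case, no recursion); C(t) = 1 + C(t - 1) + C(t - 2) otherwise.
C(2) = 1 + C(1) + C(0) = 1 + 1 + 1 = 3
C(3) = 1 + C(2) + C(1) = 1 + 3 + 1 = 5
C(4) = 1 + C(3) + C(2) = 1 + 5 + 3 = 9
C(5) = 1 + C(4) + C(3) = 1 + 9 + 5 = 15
C(6) = 1 + C(5) + C(4) = 1 + 15 + 9 = 25
C(7) = 1 + C(6) + C(5) = 1 + 25 + 15 = 41
C(8) = 1 + C(7) + C(6) = 1 + 41 + 25 = 67
calls = C(8) = 67

Final answer: 67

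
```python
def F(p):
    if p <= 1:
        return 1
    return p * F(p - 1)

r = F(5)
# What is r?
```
Call trace:
F(p=5)
  F(p=4)
    F(p=3)
      F(p=2)
        F(p=1)
        -> return 1
      -> return 2
    -> return 6
  -> return 24
-> return 120

Final answer: 120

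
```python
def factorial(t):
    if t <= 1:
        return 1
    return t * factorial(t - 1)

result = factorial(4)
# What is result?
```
Call trace:
factorial(t=4)
  factorial(t=3)
    factorial(t=2)
      factorial(t=1)
      -> return 1
    -> return 2
  -> return 6
-> return 24

Final answer: 24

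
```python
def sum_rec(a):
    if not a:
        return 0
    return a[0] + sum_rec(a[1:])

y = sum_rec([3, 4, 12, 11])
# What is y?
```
Call trace:
sum_rec(a=[3, 4, 12, 11])
  sum_rec(a=[4, 12, 11])
    sum_rec(a=[12, 11])
      sum_rec(a=[11])
        sum_rec(a=[])
        -> return 0
      -> return 11
    -> return 23
  -> return 27
-> return 30

Final answer: 30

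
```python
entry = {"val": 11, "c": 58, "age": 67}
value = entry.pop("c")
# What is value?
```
Trace:
  entry={'val': 11, 'c': 58, 'age': 67}
  entry={'val': 11, 'age': 67}, value=58

Final answer: 58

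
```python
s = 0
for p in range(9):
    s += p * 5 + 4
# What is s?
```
Trace:
  s=0
  s=4, p=0
  s=13, p=1
  s=27, p=2
  s=46, p=3
  s=70, p=4
  s=99, p=5
  s=133, p=6
  s=172, p=7
  s=216, p=8

Final answer: 216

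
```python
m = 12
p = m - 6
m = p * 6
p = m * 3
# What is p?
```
Trace:
  m=12
  m=12, p=6
  m=36, p=6
  m=36, p=108

Final answer: 108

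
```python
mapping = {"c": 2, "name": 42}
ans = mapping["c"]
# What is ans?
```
Trace:
  mapping={'c': 2, 'name': 42}
  mapping={'c': 2, 'name': 42}, ans=2

Final answer: 2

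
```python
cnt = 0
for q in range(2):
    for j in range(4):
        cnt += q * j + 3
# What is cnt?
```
Trace:
  cnt=0
  cnt=3, q=0, j=0
  cnt=6, q=0, j=1
  cnt=9, q=0, j=2
  cnt=12, q=0, j=3
  cnt=15, q=1, j=0
  cnt=19, q=1, j=1
  cnt=24, q=1, j=2
  cnt=30, q=1, j=3

Final answer: 30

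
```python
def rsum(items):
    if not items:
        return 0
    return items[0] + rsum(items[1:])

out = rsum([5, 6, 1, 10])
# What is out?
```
Call trace:
rsum(items=[5, 6, 1, 10])
  rsum(items=[6, 1, 10])
    rsum(items=[1, 10])
      rsum(items=[10])
        rsum(items=[])
        -> return 0
      -> return 10
    -> return 11
  -> return 17
-> return 22

Final answer: 22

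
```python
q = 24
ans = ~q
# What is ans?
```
Trace:
  q=24
  q=24, ans=-25

Final answer: -25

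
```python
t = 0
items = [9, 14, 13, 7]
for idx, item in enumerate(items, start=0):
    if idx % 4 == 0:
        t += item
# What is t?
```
Trace:
  t=0
  t=9, idx=0, item=9
  t=9, idx=1, item=14
  t=9, idx=2, item=13
  t=9, idx=3, item=7

Final answer: 9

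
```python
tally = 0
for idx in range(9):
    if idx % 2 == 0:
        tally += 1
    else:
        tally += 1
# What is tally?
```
Trace:
  tally=0
  tally=1, idx=0
  tally=2, idx=1
  tally=3, idx=2
  tally=4, idx=3
  tally=5, idx=4
  tally=6, idx=5
  tally=7, idx=6
  tally=8, idx=7
  tally=9, idx=8

Final answer: 9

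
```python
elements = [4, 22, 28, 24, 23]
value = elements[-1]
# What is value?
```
Trace:
  elements=[4, 22, 28, 24, 23]
  elements=[4, 22, 28, 24, 23], value=23

Final answer: 23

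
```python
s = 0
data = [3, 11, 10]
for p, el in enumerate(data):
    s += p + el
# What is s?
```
Trace:
  s=0
  s=3, p=0, el=3
  s=15, p=1, el=11
  s=27, p=2, el=10

Final answer: 27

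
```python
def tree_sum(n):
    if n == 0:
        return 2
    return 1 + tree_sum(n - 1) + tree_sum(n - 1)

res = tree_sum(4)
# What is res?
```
Call trace (a repeated sub-call is expanded the first time; later identical calls just restate its return value):
tree_sum(n=4)
  tree_sum(n=3)
    tree_sum(n=2)
      tree_sum(n=1)
        tree_sum(n=0)
        -> return 2
        tree_sum(n=0)
        -> return 2
      -> return 5
      tree_sum(n=1) -> return 5  (same call as traced above)
    -> return 11
    tree_sum(n=2) -> return 11  (same call as traced above)
  -> return 23
  tree_sum(n=3) -> return 23  (same call as traced above)
-> return 47

Final answer: 47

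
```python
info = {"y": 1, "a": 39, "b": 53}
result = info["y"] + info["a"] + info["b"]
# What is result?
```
Trace:
  info={'y': 1, 'a': 39, 'b': 53}
  info={'y': 1, 'a': 39, 'b': 53}, result=93

Final answer: 93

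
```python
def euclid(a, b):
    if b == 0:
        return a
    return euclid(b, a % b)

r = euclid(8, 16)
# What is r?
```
Call trace:
euclid(a=8, b=16)
  euclid(a=16, b=8)
    euclid(a=8, b=0)
    -> return 8
  -> return 8
-> return 8

Final answer: 8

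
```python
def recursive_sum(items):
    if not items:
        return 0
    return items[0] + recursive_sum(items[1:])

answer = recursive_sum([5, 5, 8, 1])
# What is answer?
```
Call trace:
recursive_sum(items=[5, 5, 8, 1])
  recursive_sum(items=[5, 8, 1])
    recursive_sum(items=[8, 1])
      recursive_sum(items=[1])
        recursive_sum(items=[])
        -> return 0
      -> return 1
    -> return 9
  -> return 14
-> return 19

Final answer: 19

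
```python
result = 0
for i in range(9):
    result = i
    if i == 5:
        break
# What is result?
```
Trace:
  result=0
  result=0, i=0
  result=1, i=1
  result=2, i=2
  result=3, i=3
  result=4, i=4
  result=5, i=5

Final answer: 5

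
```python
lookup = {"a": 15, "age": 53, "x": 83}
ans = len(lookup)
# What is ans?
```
Trace:
  lookup={'a': 15, 'age': 53, 'x': 83}
  lookup={'a': 15, 'age': 53, 'x': 83}, ans=3

Final answer: 3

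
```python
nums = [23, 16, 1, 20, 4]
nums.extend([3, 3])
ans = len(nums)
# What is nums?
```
Trace:
  nums=[23, 16, 1, 20, 4]
  nums=[23, 16, 1, 20, 4, 3, 3]
  nums=[23, 16, 1, 20, 4, 3, 3], ans=7

Final answer: [23, 16, 1, 20, 4, 3, 3]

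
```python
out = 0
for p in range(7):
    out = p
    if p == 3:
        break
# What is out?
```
Trace:
  out=0
  out=0, p=0
  out=1, p=1
  out=2, p=2
  out=3, p=3

Final answer: 3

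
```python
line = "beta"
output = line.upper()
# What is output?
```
Trace:
  line='beta'
  line='beta', output='BETA'

Final answer: 'BETA'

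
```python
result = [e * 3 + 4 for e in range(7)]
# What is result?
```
Trace:
  e=0
  e=1
  e=2
  e=3
  e=4
  e=5
  e=6
  result=[4, 7, 10, 13, 16, 19, 22]

Final answer: [4, 7, 10, 13, 16, 19, 22]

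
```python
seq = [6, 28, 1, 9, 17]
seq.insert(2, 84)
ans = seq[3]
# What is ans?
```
Trace:
  seq=[6, 28, 1, 9, 17]
  seq=[6, 28, 84, 1, 9, 17]
  seq=[6, 28, 84, 1, 9, 17], ans=1

Final answer: 1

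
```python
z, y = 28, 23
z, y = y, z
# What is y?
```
Trace:
  z=28, y=23
  z=23, y=28

Final answer: 28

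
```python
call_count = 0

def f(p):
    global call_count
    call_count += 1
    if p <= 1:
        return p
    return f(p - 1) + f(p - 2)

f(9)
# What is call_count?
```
Call trace (a repeated sub-call is expanded the first time; later identical calls just restate its return value):
f(p=9)
  f(p=8)
    f(p=7)
      f(p=6)
        f(p=5)
          f(p=4)
            f(p=3)
              f(p=2)
                f(p=1)
                -> return 1
                f(p=0)
                -> return 0
              -> return 1
              f(p=1)
              -> return 1
            -> return 2
            f(p=2) -> return 1  (same call as traced above)
          -> return 3
          f(p=3) -> return 2  (same call as traced above)
        -> return 5
        f(p=4) -> return 3  (same call as traced above)
      -> return 8
      f(p=5) -> return 5  (same call as traced above)
    -> return 13
    f(p=6) -> return 8  (same call as traced above)
  -> return 21
  f(p=7) -> return 13  (same call as traced above)
-> return 34

call_count is incremented once per call, so count the calls in each subtree. Let C(p) = number of calls made by f(p).
C(0) = C(1) = 1 (base case, no recursion); C(p) = 1 + C(p - 1) + C(p - 2) otherwise.
C(2) = 1 + C(1) + C(0) = 1 + 1 + 1 = 3
C(3) = 1 + C(2) + C(1) = 1 + 3 + 1 = 5
C(4) = 1 + C(3) + C(2) = 1 + 5 + 3 = 9
C(5) = 1 + C(4) + C(3) = 1 + 9 + 5 = 15
C(6) = 1 + C(5) + C(4) = 1 + 15 + 9 = 25
C(7) = 1 + C(6) + C(5) = 1 + 25 + 15 = 41
C(8) = 1 + C(7) + C(6) = 1 + 41 + 25 = 67
C(9) = 1 + C(8) + C(7) = 1 + 67 + 41 = 109
call_count = C(9) = 109

Final answer: 109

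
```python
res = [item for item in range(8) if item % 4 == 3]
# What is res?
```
Trace:
  item=0
  item=1
  item=2
  item=3
  item=4
  item=5
  item=6
  item=7
  res=[3, 7]

Final answer: [3, 7]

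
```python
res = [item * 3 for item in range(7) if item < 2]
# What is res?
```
Trace:
  item=0
  item=1
  item=2
  item=3
  item=4
  item=5
  item=6
  res=[0, 3]

Final answer: [0, 3]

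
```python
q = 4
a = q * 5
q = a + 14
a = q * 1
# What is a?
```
Trace:
  q=4
  q=4, a=20
  q=34, a=20
  q=34, a=34

Final answer: 34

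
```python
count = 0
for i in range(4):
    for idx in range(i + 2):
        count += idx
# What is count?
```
Trace:
  count=0
  count=0, i=0, idx=0
  count=1, i=0, idx=1
  count=1, i=1, idx=0
  count=2, i=1, idx=1
  count=4, i=1, idx=2
  count=4, i=2, idx=0
  count=5, i=2, idx=1
  count=7, i=2, idx=2
  count=10, i=2, idx=3
  count=10, i=3, idx=0
  count=11, i=3, idx=1
  count=13, i=3, idx=2
  count=16, i=3, idx=3
  count=20, i=3, idx=4

Final answer: 20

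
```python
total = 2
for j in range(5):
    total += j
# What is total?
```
Trace:
  total=2
  total=2, j=0
  total=3, j=1
  total=5, j=2
  total=8, j=3
  total=12, j=4

Final answer: 12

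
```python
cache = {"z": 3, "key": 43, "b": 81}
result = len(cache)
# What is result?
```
Trace:
  cache={'z': 3, 'key': 43, 'b': 81}
  cache={'z': 3, 'key': 43, 'b': 81}, result=3

Final answer: 3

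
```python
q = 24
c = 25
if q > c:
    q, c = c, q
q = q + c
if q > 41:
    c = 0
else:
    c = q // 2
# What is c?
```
Trace:
  q=24
  q=24, c=25
  q=24, c=25
  q=49, c=25
  q=49, c=0

Final answer: 0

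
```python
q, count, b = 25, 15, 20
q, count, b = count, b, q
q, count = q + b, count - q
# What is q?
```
Trace:
  q=25, count=15, b=20
  q=15, count=20, b=25
  q=40, count=5, b=25

Final answer: 40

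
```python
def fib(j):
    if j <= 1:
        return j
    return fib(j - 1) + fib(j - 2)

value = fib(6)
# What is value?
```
Call trace (a repeated sub-call is expanded the first time; later identical calls just restate its return value):
fib(j=6)
  fib(j=5)
    fib(j=4)
      fib(j=3)
        fib(j=2)
          fib(j=1)
          -> return 1
          fib(j=0)
          -> return 0
        -> return 1
        fib(j=1)
        -> return 1
      -> return 2
      fib(j=2) -> return 1  (same call as traced above)
    -> return 3
    fib(j=3) -> return 2  (same call as traced above)
  -> return 5
  fib(j=4) -> return 3  (same call as traced above)
-> return 8

Final answer: 8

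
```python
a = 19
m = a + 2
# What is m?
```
Trace:
  a=19
  a=19, m=21

Final answer: 21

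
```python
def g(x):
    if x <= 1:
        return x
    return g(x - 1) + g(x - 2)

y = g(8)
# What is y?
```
Call trace (a repeated sub-call is expanded the first time; later identical calls just restate its return value):
g(x=8)
  g(x=7)
    g(x=6)
      g(x=5)
        g(x=4)
          g(x=3)
            g(x=2)
              g(x=1)
              -> return 1
              g(x=0)
              -> return 0
            -> return 1
            g(x=1)
            -> return 1
          -> return 2
          g(x=2) -> return 1  (same call as traced above)
        -> return 3
        g(x=3) -> return 2  (same call as traced above)
      -> return 5
      g(x=4) -> return 3  (same call as traced above)
    -> return 8
    g(x=5) -> return 5  (same call as traced above)
  -> return 13
  g(x=6) -> return 8  (same call as traced above)
-> return 21

Final answer: 21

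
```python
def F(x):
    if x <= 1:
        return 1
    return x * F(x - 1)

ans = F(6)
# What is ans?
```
Call trace:
F(x=6)
  F(x=5)
    F(x=4)
      F(x=3)
        F(x=2)
          F(x=1)
          -> return 1
        -> return 2
      -> return 6
    -> return 24
  -> return 120
-> return 720

Final answer: 720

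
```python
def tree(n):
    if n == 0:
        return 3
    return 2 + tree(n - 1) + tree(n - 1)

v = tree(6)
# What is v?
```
Call trace (a repeated sub-call is expanded the first time; later identical calls just restate its return value):
tree(n=6)
  tree(n=5)
    tree(n=4)
      tree(n=3)
        tree(n=2)
          tree(n=1)
            tree(n=0)
            -> return 3
            tree(n=0)
            -> return 3
          -> return 8
          tree(n=1) -> return 8  (same call as traced above)
        -> return 18
        tree(n=2) -> return 18  (same call as traced above)
      -> return 38
      tree(n=3) -> return 38  (same call as traced above)
    -> return 78
    tree(n=4) -> return 78  (same call as traced above)
  -> return 158
  tree(n=5) -> return 158  (same call as traced above)
-> return 318

Final answer: 318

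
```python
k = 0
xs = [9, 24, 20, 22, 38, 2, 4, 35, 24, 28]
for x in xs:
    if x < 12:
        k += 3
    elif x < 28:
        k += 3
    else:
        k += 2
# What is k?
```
Trace:
  k=0
  k=3, x=9
  k=6, x=24
  k=9, x=20
  k=12, x=22
  k=14, x=38
  k=17, x=2
  k=20, x=4
  k=22, x=35
  k=25, x=24
  k=27, x=28

Final answer: 27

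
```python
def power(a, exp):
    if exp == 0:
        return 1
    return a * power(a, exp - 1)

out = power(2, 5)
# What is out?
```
Call trace:
power(a=2, exp=5)
  power(a=2, exp=4)
    power(a=2, exp=3)
      power(a=2, exp=2)
        power(a=2, exp=1)
          power(a=2, exp=0)
          -> return 1
        -> return 2
      -> return 4
    -> return 8
  -> return 16
-> return 32

Final answer: 32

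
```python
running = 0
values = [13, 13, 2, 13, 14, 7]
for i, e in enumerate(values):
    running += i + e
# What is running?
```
Trace:
  running=0
  running=13, i=0, e=13
  running=27, i=1, e=13
  running=31, i=2, e=2
  running=47, i=3, e=13
  running=65, i=4, e=14
  running=77, i=5, e=7

Final answer: 77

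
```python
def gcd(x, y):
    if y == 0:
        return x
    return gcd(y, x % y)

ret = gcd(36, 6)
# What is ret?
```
Call trace:
gcd(x=36, y=6)
  gcd(x=6, y=0)
  -> return 6
-> return 6

Final answer: 6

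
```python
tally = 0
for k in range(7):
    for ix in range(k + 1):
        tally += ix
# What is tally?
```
Trace:
  tally=0
  tally=0, k=0, ix=0
  tally=0, k=1, ix=0
  tally=1, k=1, ix=1
  tally=1, k=2, ix=0
  tally=2, k=2, ix=1
  tally=4, k=2, ix=2
  tally=4, k=3, ix=0
  tally=5, k=3, ix=1
  tally=7, k=3, ix=2
  tally=10, k=3, ix=3
  tally=10, k=4, ix=0
  tally=11, k=4, ix=1
  tally=13, k=4, ix=2
  tally=16, k=4, ix=3
  tally=20, k=4, ix=4
  tally=20, k=5, ix=0
  tally=21, k=5, ix=1
  tally=23, k=5, ix=2
  tally=26, k=5, ix=3
  tally=30, k=5, ix=4
  tally=35, k=5, ix=5
  tally=35, k=6, ix=0
  tally=36, k=6, ix=1
  tally=38, k=6, ix=2
  tally=41, k=6, ix=3
  tally=45, k=6, ix=4
  tally=50, k=6, ix=5
  tally=56, k=6, ix=6

Final answer: 56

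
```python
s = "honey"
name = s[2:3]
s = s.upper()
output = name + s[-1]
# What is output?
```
Trace:
  s='honey'
  s='honey', name='n'
  s='HONEY', name='n'
  s='HONEY', name='n', output='nY'

Final answer: 'nY'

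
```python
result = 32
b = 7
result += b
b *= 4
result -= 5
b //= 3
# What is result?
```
Trace:
  result=32
  result=32, b=7
  result=39, b=7
  result=39, b=28
  result=34, b=28
  result=34, b=9

Final answer: 34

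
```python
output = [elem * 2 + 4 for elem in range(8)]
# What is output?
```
Trace:
  elem=0
  elem=1
  elem=2
  elem=3
  elem=4
  elem=5
  elem=6
  elem=7
  output=[4, 6, 8, 10, 12, 14, 16, 18]

Final answer: [4, 6, 8, 10, 12, 14, 16, 18]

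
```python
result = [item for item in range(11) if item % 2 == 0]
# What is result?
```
Trace:
  item=0
  item=1
  item=2
  item=3
  item=4
  item=5
  item=6
  item=7
  item=8
  item=9
  item=10
  result=[0, 2, 4, 6, 8, 10]

Final answer: [0, 2, 4, 6, 8, 10]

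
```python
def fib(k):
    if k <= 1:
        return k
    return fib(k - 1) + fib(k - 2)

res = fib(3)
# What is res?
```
Call trace:
fib(k=3)
  fib(k=2)
    fib(k=1)
    -> return 1
    fib(k=0)
    -> return 0
  -> return 1
  fib(k=1)
  -> return 1
-> return 2

Final answer: 2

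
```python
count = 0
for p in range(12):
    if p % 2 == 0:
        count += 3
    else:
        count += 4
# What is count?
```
Trace:
  count=0
  count=3, p=0
  count=7, p=1
  count=10, p=2
  count=14, p=3
  count=17, p=4
  count=21, p=5
  count=24, p=6
  count=28, p=7
  count=31, p=8
  count=35, p=9
  count=38, p=10
  count=42, p=11

Final answer: 42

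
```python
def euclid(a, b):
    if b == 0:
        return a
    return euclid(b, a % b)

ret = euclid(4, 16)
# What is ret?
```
Call trace:
euclid(a=4, b=16)
  euclid(a=16, b=4)
    euclid(a=4, b=0)
    -> return 4
  -> return 4
-> return 4

Final answer: 4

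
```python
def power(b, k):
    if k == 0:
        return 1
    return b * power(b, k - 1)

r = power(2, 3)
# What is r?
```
Call trace:
power(b=2, k=3)
  power(b=2, k=2)
    power(b=2, k=1)
      power(b=2, k=0)
      -> return 1
    -> return 2
  -> return 4
-> return 8

Final answer: 8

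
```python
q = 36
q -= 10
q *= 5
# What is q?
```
Trace:
  q=36
  q=26
  q=130

Final answer: 130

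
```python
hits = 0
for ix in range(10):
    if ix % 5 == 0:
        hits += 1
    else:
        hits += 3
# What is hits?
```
Trace:
  hits=0
  hits=1, ix=0
  hits=4, ix=1
  hits=7, ix=2
  hits=10, ix=3
  hits=13, ix=4
  hits=14, ix=5
  hits=17, ix=6
  hits=20, ix=7
  hits=23, ix=8
  hits=26, ix=9

Final answer: 26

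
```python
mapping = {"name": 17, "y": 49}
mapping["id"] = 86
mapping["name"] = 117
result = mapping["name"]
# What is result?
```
Trace:
  mapping={'name': 17, 'y': 49}
  mapping={'name': 17, 'y': 49, 'id': 86}
  mapping={'name': 117, 'y': 49, 'id': 86}
  mapping={'name': 117, 'y': 49, 'id': 86}, result=117

Final answer: 117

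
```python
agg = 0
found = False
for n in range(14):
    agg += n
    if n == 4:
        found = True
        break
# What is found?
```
Trace:
  agg=0
  agg=0, found=False
  agg=0, found=False, n=0
  agg=1, found=False, n=1
  agg=3, found=False, n=2
  agg=6, found=False, n=3
  agg=10, found=True, n=4

Final answer: True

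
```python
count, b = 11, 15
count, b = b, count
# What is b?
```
Trace:
  count=11, b=15
  count=15, b=11

Final answer: 11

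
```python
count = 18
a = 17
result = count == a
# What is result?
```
Trace:
  count=18
  count=18, a=17
  count=18, a=17, result=False

Final answer: False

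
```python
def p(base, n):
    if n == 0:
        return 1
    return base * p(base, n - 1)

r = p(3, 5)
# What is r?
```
Call trace:
p(base=3, n=5)
  p(base=3, n=4)
    p(base=3, n=3)
      p(base=3, n=2)
        p(base=3, n=1)
          p(base=3, n=0)
          -> return 1
        -> return 3
      -> return 9
    -> return 27
  -> return 81
-> return 243

Final answer: 243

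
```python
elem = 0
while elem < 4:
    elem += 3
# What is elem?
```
Trace:
  elem=0
  elem=3
  elem=6

Final answer: 6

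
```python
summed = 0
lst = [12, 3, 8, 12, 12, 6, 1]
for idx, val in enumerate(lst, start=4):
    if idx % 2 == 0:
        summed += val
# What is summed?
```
Trace:
  summed=0
  summed=12, idx=4, val=12
  summed=12, idx=5, val=3
  summed=20, idx=6, val=8
  summed=20, idx=7, val=12
  summed=32, idx=8, val=12
  summed=32, idx=9, val=6
  summed=33, idx=10, val=1

Final answer: 33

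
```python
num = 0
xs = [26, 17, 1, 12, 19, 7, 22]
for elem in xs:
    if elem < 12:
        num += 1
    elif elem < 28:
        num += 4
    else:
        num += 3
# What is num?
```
Trace:
  num=0
  num=4, elem=26
  num=8, elem=17
  num=9, elem=1
  num=13, elem=12
  num=17, elem=19
  num=18, elem=7
  num=22, elem=22

Final answer: 22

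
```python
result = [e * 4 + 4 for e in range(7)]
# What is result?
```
Trace:
  e=0
  e=1
  e=2
  e=3
  e=4
  e=5
  e=6
  result=[4, 8, 12, 16, 20, 24, 28]

Final answer: [4, 8, 12, 16, 20, 24, 28]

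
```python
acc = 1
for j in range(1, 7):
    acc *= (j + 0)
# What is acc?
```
Trace:
  acc=1
  acc=1, j=1
  acc=2, j=2
  acc=6, j=3
  acc=24, j=4
  acc=120, j=5
  acc=720, j=6

Final answer: 720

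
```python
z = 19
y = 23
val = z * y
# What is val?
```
Trace:
  z=19
  z=19, y=23
  z=19, y=23, val=437

Final answer: 437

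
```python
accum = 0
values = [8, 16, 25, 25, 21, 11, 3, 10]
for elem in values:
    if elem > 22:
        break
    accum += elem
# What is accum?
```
Trace:
  accum=0
  accum=8, elem=8
  accum=24, elem=16
  accum=24, elem=25

Final answer: 24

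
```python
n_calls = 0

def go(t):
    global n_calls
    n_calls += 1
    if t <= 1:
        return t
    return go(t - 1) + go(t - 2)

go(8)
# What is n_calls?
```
Call trace (a repeated sub-call is expanded the first time; later identical calls just restate its return value):
go(t=8)
  go(t=7)
    go(t=6)
      go(t=5)
        go(t=4)
          go(t=3)
            go(t=2)
              go(t=1)
              -> return 1
              go(t=0)
              -> return 0
            -> return 1
            go(t=1)
            -> return 1
          -> return 2
          go(t=2) -> return 1  (same call as traced above)
        -> return 3
        go(t=3) -> return 2  (same call as traced above)
      -> return 5
      go(t=4) -> return 3  (same call as traced above)
    -> return 8
    go(t=5) -> return 5  (same call as traced above)
  -> return 13
  go(t=6) -> return 8  (same call as traced above)
-> return 21

n_calls is incremented once per call, so count the calls in each subtree. Let C(t) = number of calls made by go(t).
C(0) = C(1) = 1 (base case, no recursion); C(t) = 1 + C(t - 1) + C(t - 2) otherwise.
C(2) = 1 + C(1) + C(0) = 1 + 1 + 1 = 3
C(3) = 1 + C(2) + C(1) = 1 + 3 + 1 = 5
C(4) = 1 + C(3) + C(2) = 1 + 5 + 3 = 9
C(5) = 1 + C(4) + C(3) = 1 + 9 + 5 = 15
C(6) = 1 + C(5) + C(4) = 1 + 15 + 9 = 25
C(7) = 1 + C(6) + C(5) = 1 + 25 + 15 = 41
C(8) = 1 + C(7) + C(6) = 1 + 41 + 25 = 67
n_calls = C(8) = 67

Final answer: 67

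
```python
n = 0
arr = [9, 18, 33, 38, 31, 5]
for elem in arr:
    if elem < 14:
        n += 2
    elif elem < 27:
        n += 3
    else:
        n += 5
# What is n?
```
Trace:
  n=0
  n=2, elem=9
  n=5, elem=18
  n=10, elem=33
  n=15, elem=38
  n=20, elem=31
  n=22, elem=5

Final answer: 22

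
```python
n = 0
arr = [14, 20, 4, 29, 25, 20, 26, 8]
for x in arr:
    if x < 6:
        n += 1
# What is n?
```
Trace:
  n=0
  n=0, x=14
  n=0, x=20
  n=1, x=4
  n=1, x=29
  n=1, x=25
  n=1, x=20
  n=1, x=26
  n=1, x=8

Final answer: 1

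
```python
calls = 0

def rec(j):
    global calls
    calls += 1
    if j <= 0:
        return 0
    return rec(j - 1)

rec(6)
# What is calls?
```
Call trace:
rec(j=6)
  rec(j=5)
    rec(j=4)
      rec(j=3)
        rec(j=2)
          rec(j=1)
            rec(j=0)
            -> return 0
          -> return 0
        -> return 0
      -> return 0
    -> return 0
  -> return 0
-> return 0

calls is incremented once per call. rec is entered once for each j = 6, 5, 4, 3, 2, 1, 0 (the j <= 0 call returns without recursing), i.e. 6 + 1 calls.
calls = 7

Final answer: 7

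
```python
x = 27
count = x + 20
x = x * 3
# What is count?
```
Trace:
  x=27
  x=27, count=47
  x=81, count=47

Final answer: 47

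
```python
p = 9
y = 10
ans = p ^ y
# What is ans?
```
Trace:
  p=9
  p=9, y=10
  p=9, y=10, ans=3

Final answer: 3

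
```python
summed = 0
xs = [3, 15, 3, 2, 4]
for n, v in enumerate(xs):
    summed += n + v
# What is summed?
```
Trace:
  summed=0
  summed=3, n=0, v=3
  summed=19, n=1, v=15
  summed=24, n=2, v=3
  summed=29, n=3, v=2
  summed=37, n=4, v=4

Final answer: 37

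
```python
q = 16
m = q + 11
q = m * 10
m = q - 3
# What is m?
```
Trace:
  q=16
  q=16, m=27
  q=270, m=27
  q=270, m=267

Final answer: 267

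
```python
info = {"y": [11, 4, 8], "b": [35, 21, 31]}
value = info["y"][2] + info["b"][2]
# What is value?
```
Trace:
  info={'y': [11, 4, 8], 'b': [35, 21, 31]}
  info={'y': [11, 4, 8], 'b': [35, 21, 31]}, value=39

Final answer: 39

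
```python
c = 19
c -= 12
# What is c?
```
Trace:
  c=19
  c=7

Final answer: 7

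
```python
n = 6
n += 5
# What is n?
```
Trace:
  n=6
  n=11

Final answer: 11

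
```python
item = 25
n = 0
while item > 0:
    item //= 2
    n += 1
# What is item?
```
Trace:
  item=25
  item=25, n=0
  item=12, n=1
  item=6, n=2
  item=3, n=3
  item=1, n=4
  item=0, n=5

Final answer: 0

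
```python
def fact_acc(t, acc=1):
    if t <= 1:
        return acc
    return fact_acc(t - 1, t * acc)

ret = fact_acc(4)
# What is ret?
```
Call trace:
fact_acc(t=4, acc=1)
  fact_acc(t=3, acc=4)
    fact_acc(t=2, acc=12)
      fact_acc(t=1, acc=24)
      -> return 24
    -> return 24
  -> return 24
-> return 24

Final answer: 24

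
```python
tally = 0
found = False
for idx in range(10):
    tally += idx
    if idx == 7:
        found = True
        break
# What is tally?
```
Trace:
  tally=0
  tally=0, found=False
  tally=0, found=False, idx=0
  tally=1, found=False, idx=1
  tally=3, found=False, idx=2
  tally=6, found=False, idx=3
  tally=10, found=False, idx=4
  tally=15, found=False, idx=5
  tally=21, found=False, idx=6
  tally=28, found=True, idx=7

Final answer: 28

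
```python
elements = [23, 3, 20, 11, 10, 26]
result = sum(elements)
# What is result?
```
Trace:
  elements=[23, 3, 20, 11, 10, 26]
  elements=[23, 3, 20, 11, 10, 26], result=93

Final answer: 93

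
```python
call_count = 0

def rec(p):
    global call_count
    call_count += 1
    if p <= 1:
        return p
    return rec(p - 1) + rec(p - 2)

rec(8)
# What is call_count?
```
Call trace (a repeated sub-call is expanded the first time; later identical calls just restate its return value):
rec(p=8)
  rec(p=7)
    rec(p=6)
      rec(p=5)
        rec(p=4)
          rec(p=3)
            rec(p=2)
              rec(p=1)
              -> return 1
              rec(p=0)
              -> return 0
            -> return 1
            rec(p=1)
            -> return 1
          -> return 2
          rec(p=2) -> return 1  (same call as traced above)
        -> return 3
        rec(p=3) -> return 2  (same call as traced above)
      -> return 5
      rec(p=4) -> return 3  (same call as traced above)
    -> return 8
    rec(p=5) -> return 5  (same call as traced above)
  -> return 13
  rec(p=6) -> return 8  (same call as traced above)
-> return 21

call_count is incremented once per call, so count the calls in each subtree. Let C(p) = number of calls made by rec(p).
C(0) = C(1) = 1 (base case, no recursion); C(p) = 1 + C(p - 1) + C(p - 2) otherwise.
C(2) = 1 + C(1) + C(0) = 1 + 1 + 1 = 3
C(3) = 1 + C(2) + C(1) = 1 + 3 + 1 = 5
C(4) = 1 + C(3) + C(2) = 1 + 5 + 3 = 9
C(5) = 1 + C(4) + C(3) = 1 + 9 + 5 = 15
C(6) = 1 + C(5) + C(4) = 1 + 15 + 9 = 25
C(7) = 1 + C(6) + C(5) = 1 + 25 + 15 = 41
C(8) = 1 + C(7) + C(6) = 1 + 41 + 25 = 67
call_count = C(8) = 67

Final answer: 67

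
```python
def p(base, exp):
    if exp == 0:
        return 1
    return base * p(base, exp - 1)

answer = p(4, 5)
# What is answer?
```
Call trace:
p(base=4, exp=5)
  p(base=4, exp=4)
    p(base=4, exp=3)
      p(base=4, exp=2)
        p(base=4, exp=1)
          p(base=4, exp=0)
          -> return 1
        -> return 4
      -> return 16
    -> return 64
  -> return 256
-> return 1024

Final answer: 1024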